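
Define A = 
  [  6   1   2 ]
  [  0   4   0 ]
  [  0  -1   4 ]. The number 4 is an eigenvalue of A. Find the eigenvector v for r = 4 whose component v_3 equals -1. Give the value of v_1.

1

A − 4I = [[2, 1, 2], [0, 0, 0], [0, -1, 0]].
Solving (A − 4I)v = 0 gives the eigenspace spanned by (1, 0, -1).
With v_3 = -1, v = (1, 0, -1), so v_1 = 1.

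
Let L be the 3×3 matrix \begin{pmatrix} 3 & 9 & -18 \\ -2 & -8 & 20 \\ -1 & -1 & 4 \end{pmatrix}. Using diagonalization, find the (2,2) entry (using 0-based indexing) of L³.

46

Characteristic polynomial: t^3 + t^2 - 24t + 36 = (t - 3)(t - 2)(t + 6), so the eigenvalues are -6, 2, 3.
t=3: eigenvector (1, -2, -1).
t=-6: eigenvector (-1, 1, 0).
t=2: eigenvector (0, 2, 1).
P = [[1, -1, 0], [-2, 1, 2], [-1, 0, 1]], D = diag(3, -6, 2), P⁻¹ = [[1, 1, -2], [0, 1, -2], [1, 1, -1]].
L³ = P·diag(27, -216, 8)·P⁻¹ = [[27, 243, -486], [-38, -254, 524], [-19, -19, 46]].
The requested entry is 46.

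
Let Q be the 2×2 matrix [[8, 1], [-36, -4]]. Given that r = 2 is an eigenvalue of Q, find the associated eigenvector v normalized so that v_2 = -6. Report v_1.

1

Q − 2I = [[6, 1], [-36, -6]].
Solving (Q − 2I)v = 0 gives the eigenspace spanned by (1, -6).
With v_2 = -6, v = (1, -6), so v_1 = 1.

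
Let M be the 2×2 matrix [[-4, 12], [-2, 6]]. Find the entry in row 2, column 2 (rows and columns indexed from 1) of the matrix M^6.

Characteristic polynomial: λ^2 - 2λ = λ(λ - 2), so the eigenvalues are 0, 2.
λ=0: eigenvector (3, 1).
λ=2: eigenvector (2, 1).
P = [[3, 2], [1, 1]], D = diag(0, 2), P⁻¹ = [[1, -2], [-1, 3]].
M⁶ = P·diag(0, 64)·P⁻¹ = [[-128, 384], [-64, 192]].
The requested entry is 192.

192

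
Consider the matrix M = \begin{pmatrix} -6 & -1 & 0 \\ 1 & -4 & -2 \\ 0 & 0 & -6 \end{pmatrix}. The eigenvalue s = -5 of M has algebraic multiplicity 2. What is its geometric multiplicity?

1

M + 5I = [[-1, -1, 0], [1, 1, -2], [0, 0, -1]].
This matrix has rank 2, so its null space has dimension 3 − 2 = 1.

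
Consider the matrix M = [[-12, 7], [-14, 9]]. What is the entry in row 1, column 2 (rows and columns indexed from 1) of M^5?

3157

Characteristic polynomial: r^2 + 3r - 10 = (r - 2)(r + 5), so the eigenvalues are -5, 2.
r=2: eigenvector (1, 2).
r=-5: eigenvector (-1, -1).
P = [[1, -1], [2, -1]], D = diag(2, -5), P⁻¹ = [[-1, 1], [-2, 1]].
M⁵ = P·diag(32, -3125)·P⁻¹ = [[-6282, 3157], [-6314, 3189]].
The requested entry is 3157.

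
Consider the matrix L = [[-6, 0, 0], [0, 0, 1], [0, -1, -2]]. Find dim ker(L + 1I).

L + 1I = [[-5, 0, 0], [0, 1, 1], [0, -1, -1]].
This matrix has rank 2, so its null space has dimension 3 − 2 = 1.

1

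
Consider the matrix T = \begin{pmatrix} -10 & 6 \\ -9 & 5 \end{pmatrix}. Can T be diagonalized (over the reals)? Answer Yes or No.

Characteristic polynomial: p(r) = r^2 + 5r + 4 = (r + 1)(r + 4).
All 2 eigenvalues are distinct, so T is diagonalizable.

Yes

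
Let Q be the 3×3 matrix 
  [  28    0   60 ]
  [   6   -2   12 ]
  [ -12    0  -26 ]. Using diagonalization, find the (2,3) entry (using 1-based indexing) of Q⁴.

Characteristic polynomial: μ^3 - 12μ - 16 = (μ - 4)(μ + 2)^2, so the eigenvalues are -2, -2, 4.
μ=4: eigenvector (5, 1, -2).
μ=-2: eigenvector (-2, 0, 1).
μ=-2: eigenvector (2, 1, -1).
P = [[5, -2, 2], [1, 0, 1], [-2, 1, -1]], D = diag(4, -2, -2), P⁻¹ = [[1, 0, 2], [1, 1, 3], [-1, 1, -2]].
Q⁴ = P·diag(256, 16, 16)·P⁻¹ = [[1216, 0, 2400], [240, 16, 480], [-480, 0, -944]].
The requested entry is 480.

480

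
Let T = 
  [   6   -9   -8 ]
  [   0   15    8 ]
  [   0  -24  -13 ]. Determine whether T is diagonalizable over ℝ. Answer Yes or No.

Characteristic polynomial: p(λ) = λ^3 - 8λ^2 + 9λ + 18 = (λ - 6)(λ - 3)(λ + 1).
All 3 eigenvalues are distinct, so T is diagonalizable.

Yes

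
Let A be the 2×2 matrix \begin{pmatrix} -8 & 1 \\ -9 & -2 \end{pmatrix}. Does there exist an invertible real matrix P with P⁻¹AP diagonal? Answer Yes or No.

No

Characteristic polynomial: p(t) = t^2 + 10t + 25 = (t + 5)^2.
t = -5 has algebraic multiplicity 2; rank(A + 5I) = 1, so geometric multiplicity = 1.
Geometric multiplicity < algebraic multiplicity, so A is not diagonalizable.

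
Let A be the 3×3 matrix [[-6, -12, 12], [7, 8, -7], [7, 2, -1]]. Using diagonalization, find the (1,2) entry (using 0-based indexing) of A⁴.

Characteristic polynomial: μ^3 - μ^2 - 36μ + 36 = (μ - 6)(μ - 1)(μ + 6), so the eigenvalues are -6, 1, 6.
μ=-6: eigenvector (-1, 1, 1).
μ=1: eigenvector (0, 1, 1).
μ=6: eigenvector (1, 0, 1).
P = [[-1, 0, 1], [1, 1, 0], [1, 1, 1]], D = diag(-6, 1, 6), P⁻¹ = [[-1, -1, 1], [1, 2, -1], [0, -1, 1]].
A⁴ = P·diag(1296, 1, 1296)·P⁻¹ = [[1296, 0, 0], [-1295, -1294, 1295], [-1295, -2590, 2591]].
The requested entry is 1295.

1295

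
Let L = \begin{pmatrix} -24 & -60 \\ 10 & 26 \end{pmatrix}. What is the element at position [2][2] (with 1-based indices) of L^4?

Characteristic polynomial: μ^2 - 2μ - 24 = (μ - 6)(μ + 4), so the eigenvalues are -4, 6.
μ=6: eigenvector (-2, 1).
μ=-4: eigenvector (-3, 1).
P = [[-2, -3], [1, 1]], D = diag(6, -4), P⁻¹ = [[1, 3], [-1, -2]].
L⁴ = P·diag(1296, 256)·P⁻¹ = [[-1824, -6240], [1040, 3376]].
The requested entry is 3376.

3376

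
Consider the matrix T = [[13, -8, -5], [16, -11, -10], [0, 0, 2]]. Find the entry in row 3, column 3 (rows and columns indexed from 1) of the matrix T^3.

Characteristic polynomial: λ^3 - 4λ^2 - 11λ + 30 = (λ - 5)(λ - 2)(λ + 3), so the eigenvalues are -3, 2, 5.
λ=-3: eigenvector (-1, -2, 0).
λ=5: eigenvector (1, 1, 0).
λ=2: eigenvector (-1, -2, 1).
P = [[-1, 1, -1], [-2, 1, -2], [0, 0, 1]], D = diag(-3, 5, 2), P⁻¹ = [[1, -1, -1], [2, -1, 0], [0, 0, 1]].
T³ = P·diag(-27, 125, 8)·P⁻¹ = [[277, -152, -35], [304, -179, -70], [0, 0, 8]].
The requested entry is 8.

8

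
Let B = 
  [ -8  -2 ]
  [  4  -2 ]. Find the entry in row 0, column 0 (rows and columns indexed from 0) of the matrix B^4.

Characteristic polynomial: λ^2 + 10λ + 24 = (λ + 4)(λ + 6), so the eigenvalues are -6, -4.
λ=-4: eigenvector (1, -2).
λ=-6: eigenvector (1, -1).
P = [[1, 1], [-2, -1]], D = diag(-4, -6), P⁻¹ = [[-1, -1], [2, 1]].
B⁴ = P·diag(256, 1296)·P⁻¹ = [[2336, 1040], [-2080, -784]].
The requested entry is 2336.

2336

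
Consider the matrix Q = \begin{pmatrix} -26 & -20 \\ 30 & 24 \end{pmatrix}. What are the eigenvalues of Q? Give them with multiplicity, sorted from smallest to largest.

-6, 4

Characteristic polynomial: p(λ) = λ^2 + 2λ - 24 = (λ - 4)(λ + 6).
Roots (with multiplicity): -6, 4.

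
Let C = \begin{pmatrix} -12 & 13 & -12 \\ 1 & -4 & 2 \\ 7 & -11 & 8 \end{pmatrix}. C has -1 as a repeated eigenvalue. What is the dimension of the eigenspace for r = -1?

C + 1I = [[-11, 13, -12], [1, -3, 2], [7, -11, 9]].
This matrix has rank 2, so its null space has dimension 3 − 2 = 1.

1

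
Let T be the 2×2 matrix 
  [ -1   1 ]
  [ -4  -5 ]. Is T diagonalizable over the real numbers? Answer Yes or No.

Characteristic polynomial: p(r) = r^2 + 6r + 9 = (r + 3)^2.
r = -3 has algebraic multiplicity 2; rank(T + 3I) = 1, so geometric multiplicity = 1.
Geometric multiplicity < algebraic multiplicity, so T is not diagonalizable.

No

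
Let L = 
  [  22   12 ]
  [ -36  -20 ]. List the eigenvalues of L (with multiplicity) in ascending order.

Characteristic polynomial: p(μ) = μ^2 - 2μ - 8 = (μ - 4)(μ + 2).
Roots (with multiplicity): -2, 4.

-2, 4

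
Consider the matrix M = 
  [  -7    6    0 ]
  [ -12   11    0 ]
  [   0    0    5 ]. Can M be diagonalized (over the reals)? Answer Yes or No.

Yes

Characteristic polynomial: p(s) = s^3 - 9s^2 + 15s + 25 = (s - 5)^2(s + 1).
s = 5 has algebraic multiplicity 2; rank(M − 5I) = 1, so geometric multiplicity = 2.
Every eigenvalue has geometric = algebraic multiplicity, so M is diagonalizable.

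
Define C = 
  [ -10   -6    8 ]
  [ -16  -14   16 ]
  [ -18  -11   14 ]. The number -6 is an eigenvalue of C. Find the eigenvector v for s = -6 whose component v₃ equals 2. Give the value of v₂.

C + 6I = [[-4, -6, 8], [-16, -8, 16], [-18, -11, 20]].
Solving (C + 6I)v = 0 gives the eigenspace spanned by (1, 2, 2).
With v₃ = 2, v = (1, 2, 2), so v₂ = 2.

2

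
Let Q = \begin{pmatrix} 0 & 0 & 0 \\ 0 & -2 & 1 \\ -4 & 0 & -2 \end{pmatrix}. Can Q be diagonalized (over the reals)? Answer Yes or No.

Characteristic polynomial: p(t) = t^3 + 4t^2 + 4t = t(t + 2)^2.
t = -2 has algebraic multiplicity 2; rank(Q + 2I) = 2, so geometric multiplicity = 1.
Geometric multiplicity < algebraic multiplicity, so Q is not diagonalizable.

No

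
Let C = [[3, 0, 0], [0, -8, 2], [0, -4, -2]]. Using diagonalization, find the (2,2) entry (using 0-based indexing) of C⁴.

-784

Characteristic polynomial: s^3 + 7s^2 - 6s - 72 = (s - 3)(s + 4)(s + 6), so the eigenvalues are -6, -4, 3.
s=3: eigenvector (1, 0, 0).
s=-6: eigenvector (0, 1, 1).
s=-4: eigenvector (0, 1, 2).
P = [[1, 0, 0], [0, 1, 1], [0, 1, 2]], D = diag(3, -6, -4), P⁻¹ = [[1, 0, 0], [0, 2, -1], [0, -1, 1]].
C⁴ = P·diag(81, 1296, 256)·P⁻¹ = [[81, 0, 0], [0, 2336, -1040], [0, 2080, -784]].
The requested entry is -784.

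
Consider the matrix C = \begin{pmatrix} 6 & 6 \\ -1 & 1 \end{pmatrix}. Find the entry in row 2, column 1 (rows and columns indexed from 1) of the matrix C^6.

Characteristic polynomial: μ^2 - 7μ + 12 = (μ - 4)(μ - 3), so the eigenvalues are 3, 4.
μ=3: eigenvector (-2, 1).
μ=4: eigenvector (-3, 1).
P = [[-2, -3], [1, 1]], D = diag(3, 4), P⁻¹ = [[1, 3], [-1, -2]].
C⁶ = P·diag(729, 4096)·P⁻¹ = [[10830, 20202], [-3367, -6005]].
The requested entry is -3367.

-3367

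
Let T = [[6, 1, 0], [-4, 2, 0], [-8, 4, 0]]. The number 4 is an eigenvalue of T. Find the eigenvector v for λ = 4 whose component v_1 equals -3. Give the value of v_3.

12

T − 4I = [[2, 1, 0], [-4, -2, 0], [-8, 4, -4]].
Solving (T − 4I)v = 0 gives the eigenspace spanned by (-3, 6, 12).
With v_1 = -3, v = (-3, 6, 12), so v_3 = 12.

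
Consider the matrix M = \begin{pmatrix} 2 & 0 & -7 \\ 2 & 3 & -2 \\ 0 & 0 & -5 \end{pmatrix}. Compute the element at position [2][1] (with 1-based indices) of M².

10

Characteristic polynomial: r^3 - 19r + 30 = (r - 3)(r - 2)(r + 5), so the eigenvalues are -5, 2, 3.
r=-5: eigenvector (1, 0, 1).
r=3: eigenvector (0, 1, 0).
r=2: eigenvector (1, -2, 0).
P = [[1, 0, 1], [0, 1, -2], [1, 0, 0]], D = diag(-5, 3, 2), P⁻¹ = [[0, 0, 1], [2, 1, -2], [1, 0, -1]].
M² = P·diag(25, 9, 4)·P⁻¹ = [[4, 0, 21], [10, 9, -10], [0, 0, 25]].
The requested entry is 10.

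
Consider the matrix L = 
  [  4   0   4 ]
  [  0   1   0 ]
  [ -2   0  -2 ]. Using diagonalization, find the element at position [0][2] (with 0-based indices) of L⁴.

Characteristic polynomial: λ^3 - 3λ^2 + 2λ = λ(λ - 2)(λ - 1), so the eigenvalues are 0, 1, 2.
λ=1: eigenvector (0, 1, 0).
λ=2: eigenvector (2, 0, -1).
λ=0: eigenvector (-1, 0, 1).
P = [[0, 2, -1], [1, 0, 0], [0, -1, 1]], D = diag(1, 2, 0), P⁻¹ = [[0, 1, 0], [1, 0, 1], [1, 0, 2]].
L⁴ = P·diag(1, 16, 0)·P⁻¹ = [[32, 0, 32], [0, 1, 0], [-16, 0, -16]].
The requested entry is 32.

32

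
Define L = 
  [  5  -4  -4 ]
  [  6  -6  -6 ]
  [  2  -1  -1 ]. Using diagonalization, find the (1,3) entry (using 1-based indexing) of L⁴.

80

Characteristic polynomial: λ^3 + 2λ^2 - 3λ = λ(λ - 1)(λ + 3), so the eigenvalues are -3, 0, 1.
λ=0: eigenvector (0, 1, -1).
λ=1: eigenvector (1, 0, 1).
λ=-3: eigenvector (1, 2, 0).
P = [[0, 1, 1], [1, 0, 2], [-1, 1, 0]], D = diag(0, 1, -3), P⁻¹ = [[2, -1, -2], [2, -1, -1], [-1, 1, 1]].
L⁴ = P·diag(0, 1, 81)·P⁻¹ = [[-79, 80, 80], [-162, 162, 162], [2, -1, -1]].
The requested entry is 80.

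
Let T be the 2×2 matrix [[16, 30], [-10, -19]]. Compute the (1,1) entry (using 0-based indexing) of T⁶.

16381

Characteristic polynomial: μ^2 + 3μ - 4 = (μ - 1)(μ + 4), so the eigenvalues are -4, 1.
μ=1: eigenvector (-2, 1).
μ=-4: eigenvector (3, -2).
P = [[-2, 3], [1, -2]], D = diag(1, -4), P⁻¹ = [[-2, -3], [-1, -2]].
T⁶ = P·diag(1, 4096)·P⁻¹ = [[-12284, -24570], [8190, 16381]].
The requested entry is 16381.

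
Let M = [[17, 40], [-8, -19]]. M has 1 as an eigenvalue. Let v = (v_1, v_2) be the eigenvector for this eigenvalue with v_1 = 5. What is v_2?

-2

M − 1I = [[16, 40], [-8, -20]].
Solving (M − 1I)v = 0 gives the eigenspace spanned by (5, -2).
With v_1 = 5, v = (5, -2), so v_2 = -2.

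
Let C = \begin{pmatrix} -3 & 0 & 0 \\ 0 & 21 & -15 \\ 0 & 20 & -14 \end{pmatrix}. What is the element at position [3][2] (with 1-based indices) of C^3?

860

Characteristic polynomial: λ^3 - 4λ^2 - 15λ + 18 = (λ - 6)(λ - 1)(λ + 3), so the eigenvalues are -3, 1, 6.
λ=-3: eigenvector (1, 0, 0).
λ=1: eigenvector (0, 3, 4).
λ=6: eigenvector (0, -1, -1).
P = [[1, 0, 0], [0, 3, -1], [0, 4, -1]], D = diag(-3, 1, 6), P⁻¹ = [[1, 0, 0], [0, -1, 1], [0, -4, 3]].
C³ = P·diag(-27, 1, 216)·P⁻¹ = [[-27, 0, 0], [0, 861, -645], [0, 860, -644]].
The requested entry is 860.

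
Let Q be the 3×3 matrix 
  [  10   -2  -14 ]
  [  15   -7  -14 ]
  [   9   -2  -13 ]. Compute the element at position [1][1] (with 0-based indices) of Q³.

-307

Characteristic polynomial: r^3 + 10r^2 + 19r - 30 = (r - 1)(r + 5)(r + 6), so the eigenvalues are -6, -5, 1.
r=-6: eigenvector (1, 1, 1).
r=-5: eigenvector (-2, -1, -2).
r=1: eigenvector (-2, -2, -1).
P = [[1, -2, -2], [1, -1, -2], [1, -2, -1]], D = diag(-6, -5, 1), P⁻¹ = [[-3, 2, 2], [-1, 1, 0], [-1, 0, 1]].
Q³ = P·diag(-216, -125, 1)·P⁻¹ = [[400, -182, -434], [525, -307, -434], [399, -182, -433]].
The requested entry is -307.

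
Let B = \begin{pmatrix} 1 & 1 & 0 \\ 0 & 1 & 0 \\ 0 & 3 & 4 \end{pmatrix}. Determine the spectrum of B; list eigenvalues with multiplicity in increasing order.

Characteristic polynomial: p(r) = r^3 - 6r^2 + 9r - 4 = (r - 4)(r - 1)^2.
Roots (with multiplicity): 1, 1, 4.

1, 1, 4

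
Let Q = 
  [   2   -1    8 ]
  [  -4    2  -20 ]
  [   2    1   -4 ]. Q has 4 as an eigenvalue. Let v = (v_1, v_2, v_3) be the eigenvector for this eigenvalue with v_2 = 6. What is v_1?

Q − 4I = [[-2, -1, 8], [-4, -2, -20], [2, 1, -8]].
Solving (Q − 4I)v = 0 gives the eigenspace spanned by (-3, 6, 0).
With v_2 = 6, v = (-3, 6, 0), so v_1 = -3.

-3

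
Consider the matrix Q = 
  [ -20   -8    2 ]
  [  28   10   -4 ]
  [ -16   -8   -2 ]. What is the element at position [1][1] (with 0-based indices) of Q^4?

Characteristic polynomial: λ^3 + 12λ^2 + 44λ + 48 = (λ + 2)(λ + 4)(λ + 6), so the eigenvalues are -6, -4, -2.
λ=-4: eigenvector (1, -2, 0).
λ=-6: eigenvector (2, -3, 2).
λ=-2: eigenvector (1, -2, 1).
P = [[1, 2, 1], [-2, -3, -2], [0, 2, 1]], D = diag(-4, -6, -2), P⁻¹ = [[1, 0, -1], [2, 1, 0], [-4, -2, 1]].
Q⁴ = P·diag(256, 1296, 16)·P⁻¹ = [[5376, 2560, -240], [-8160, -3824, 480], [5120, 2560, 16]].
The requested entry is -3824.

-3824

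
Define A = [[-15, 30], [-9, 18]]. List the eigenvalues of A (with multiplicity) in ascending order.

Characteristic polynomial: p(s) = s^2 - 3s = s(s - 3).
Roots (with multiplicity): 0, 3.

0, 3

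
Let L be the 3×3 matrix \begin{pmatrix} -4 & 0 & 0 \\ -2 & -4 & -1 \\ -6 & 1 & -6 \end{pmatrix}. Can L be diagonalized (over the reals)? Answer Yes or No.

Characteristic polynomial: p(μ) = μ^3 + 14μ^2 + 65μ + 100 = (μ + 4)(μ + 5)^2.
μ = -5 has algebraic multiplicity 2; rank(L + 5I) = 2, so geometric multiplicity = 1.
Geometric multiplicity < algebraic multiplicity, so L is not diagonalizable.

No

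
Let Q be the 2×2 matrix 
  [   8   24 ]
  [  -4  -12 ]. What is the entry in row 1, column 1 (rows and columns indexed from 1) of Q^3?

Characteristic polynomial: λ^2 + 4λ = λ(λ + 4), so the eigenvalues are -4, 0.
λ=-4: eigenvector (-2, 1).
λ=0: eigenvector (-3, 1).
P = [[-2, -3], [1, 1]], D = diag(-4, 0), P⁻¹ = [[1, 3], [-1, -2]].
Q³ = P·diag(-64, 0)·P⁻¹ = [[128, 384], [-64, -192]].
The requested entry is 128.

128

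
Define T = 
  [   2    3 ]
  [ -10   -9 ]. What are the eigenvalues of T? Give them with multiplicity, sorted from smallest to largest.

Characteristic polynomial: p(r) = r^2 + 7r + 12 = (r + 3)(r + 4).
Roots (with multiplicity): -4, -3.

-4, -3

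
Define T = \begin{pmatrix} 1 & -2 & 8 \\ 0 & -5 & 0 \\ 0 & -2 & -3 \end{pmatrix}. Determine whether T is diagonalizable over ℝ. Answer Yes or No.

Characteristic polynomial: p(s) = s^3 + 7s^2 + 7s - 15 = (s - 1)(s + 3)(s + 5).
All 3 eigenvalues are distinct, so T is diagonalizable.

Yes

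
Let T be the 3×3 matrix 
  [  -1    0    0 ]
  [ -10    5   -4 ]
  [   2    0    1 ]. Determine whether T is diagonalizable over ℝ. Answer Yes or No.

Yes

Characteristic polynomial: p(μ) = μ^3 - 5μ^2 - μ + 5 = (μ - 5)(μ - 1)(μ + 1).
All 3 eigenvalues are distinct, so T is diagonalizable.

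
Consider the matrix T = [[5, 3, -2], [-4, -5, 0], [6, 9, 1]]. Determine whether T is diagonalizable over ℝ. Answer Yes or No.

No

Characteristic polynomial: p(λ) = λ^3 - λ^2 - λ + 1 = (λ - 1)^2(λ + 1).
λ = 1 has algebraic multiplicity 2; rank(T − 1I) = 2, so geometric multiplicity = 1.
Geometric multiplicity < algebraic multiplicity, so T is not diagonalizable.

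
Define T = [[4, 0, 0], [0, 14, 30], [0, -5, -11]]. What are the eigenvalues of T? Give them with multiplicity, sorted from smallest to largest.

-1, 4, 4

Characteristic polynomial: p(r) = r^3 - 7r^2 + 8r + 16 = (r - 4)^2(r + 1).
Roots (with multiplicity): -1, 4, 4.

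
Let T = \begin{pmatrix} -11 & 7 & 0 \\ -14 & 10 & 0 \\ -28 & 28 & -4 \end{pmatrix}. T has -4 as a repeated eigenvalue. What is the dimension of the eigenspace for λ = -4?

T + 4I = [[-7, 7, 0], [-14, 14, 0], [-28, 28, 0]].
This matrix has rank 1, so its null space has dimension 3 − 1 = 2.

2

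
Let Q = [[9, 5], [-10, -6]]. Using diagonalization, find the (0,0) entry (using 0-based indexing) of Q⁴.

511

Characteristic polynomial: s^2 - 3s - 4 = (s - 4)(s + 1), so the eigenvalues are -1, 4.
s=4: eigenvector (1, -1).
s=-1: eigenvector (-1, 2).
P = [[1, -1], [-1, 2]], D = diag(4, -1), P⁻¹ = [[2, 1], [1, 1]].
Q⁴ = P·diag(256, 1)·P⁻¹ = [[511, 255], [-510, -254]].
The requested entry is 511.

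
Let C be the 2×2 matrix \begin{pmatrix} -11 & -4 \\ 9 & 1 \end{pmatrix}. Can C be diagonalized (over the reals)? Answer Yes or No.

No

Characteristic polynomial: p(r) = r^2 + 10r + 25 = (r + 5)^2.
r = -5 has algebraic multiplicity 2; rank(C + 5I) = 1, so geometric multiplicity = 1.
Geometric multiplicity < algebraic multiplicity, so C is not diagonalizable.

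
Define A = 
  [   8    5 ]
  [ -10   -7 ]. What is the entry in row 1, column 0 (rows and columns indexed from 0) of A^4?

Characteristic polynomial: r^2 - r - 6 = (r - 3)(r + 2), so the eigenvalues are -2, 3.
r=-2: eigenvector (-1, 2).
r=3: eigenvector (-1, 1).
P = [[-1, -1], [2, 1]], D = diag(-2, 3), P⁻¹ = [[1, 1], [-2, -1]].
A⁴ = P·diag(16, 81)·P⁻¹ = [[146, 65], [-130, -49]].
The requested entry is -130.

-130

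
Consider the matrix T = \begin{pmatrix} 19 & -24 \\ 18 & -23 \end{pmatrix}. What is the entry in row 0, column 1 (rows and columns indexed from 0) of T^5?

-12504

Characteristic polynomial: λ^2 + 4λ - 5 = (λ - 1)(λ + 5), so the eigenvalues are -5, 1.
λ=-5: eigenvector (-1, -1).
λ=1: eigenvector (4, 3).
P = [[-1, 4], [-1, 3]], D = diag(-5, 1), P⁻¹ = [[3, -4], [1, -1]].
T⁵ = P·diag(-3125, 1)·P⁻¹ = [[9379, -12504], [9378, -12503]].
The requested entry is -12504.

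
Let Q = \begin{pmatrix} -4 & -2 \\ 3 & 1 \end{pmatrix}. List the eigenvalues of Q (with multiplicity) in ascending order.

-2, -1

Characteristic polynomial: p(μ) = μ^2 + 3μ + 2 = (μ + 1)(μ + 2).
Roots (with multiplicity): -2, -1.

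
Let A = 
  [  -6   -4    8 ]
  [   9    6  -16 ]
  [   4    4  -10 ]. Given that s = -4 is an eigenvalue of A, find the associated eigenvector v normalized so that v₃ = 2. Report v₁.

A + 4I = [[-2, -4, 8], [9, 10, -16], [4, 4, -6]].
Solving (A + 4I)v = 0 gives the eigenspace spanned by (-2, 5, 2).
With v₃ = 2, v = (-2, 5, 2), so v₁ = -2.

-2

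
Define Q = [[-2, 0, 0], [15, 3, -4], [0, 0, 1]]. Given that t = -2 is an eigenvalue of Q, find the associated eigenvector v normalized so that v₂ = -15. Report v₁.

Q + 2I = [[0, 0, 0], [15, 5, -4], [0, 0, 3]].
Solving (Q + 2I)v = 0 gives the eigenspace spanned by (5, -15, 0).
With v₂ = -15, v = (5, -15, 0), so v₁ = 5.

5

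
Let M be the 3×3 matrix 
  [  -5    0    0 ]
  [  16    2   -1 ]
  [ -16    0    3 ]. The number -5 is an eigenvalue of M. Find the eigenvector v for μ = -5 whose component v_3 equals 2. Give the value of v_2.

-2

M + 5I = [[0, 0, 0], [16, 7, -1], [-16, 0, 8]].
Solving (M + 5I)v = 0 gives the eigenspace spanned by (1, -2, 2).
With v_3 = 2, v = (1, -2, 2), so v_2 = -2.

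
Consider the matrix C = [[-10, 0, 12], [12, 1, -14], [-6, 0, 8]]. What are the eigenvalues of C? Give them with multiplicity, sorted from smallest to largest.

-4, 1, 2

Characteristic polynomial: p(s) = s^3 + s^2 - 10s + 8 = (s - 2)(s - 1)(s + 4).
Roots (with multiplicity): -4, 1, 2.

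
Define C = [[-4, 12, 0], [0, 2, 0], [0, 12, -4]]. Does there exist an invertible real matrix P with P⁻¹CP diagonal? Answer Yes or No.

Characteristic polynomial: p(r) = r^3 + 6r^2 - 32 = (r - 2)(r + 4)^2.
r = -4 has algebraic multiplicity 2; rank(C + 4I) = 1, so geometric multiplicity = 2.
Every eigenvalue has geometric = algebraic multiplicity, so C is diagonalizable.

Yes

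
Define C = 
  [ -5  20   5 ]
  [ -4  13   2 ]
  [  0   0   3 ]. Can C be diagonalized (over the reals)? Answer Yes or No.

Characteristic polynomial: p(μ) = μ^3 - 11μ^2 + 39μ - 45 = (μ - 5)(μ - 3)^2.
μ = 3 has algebraic multiplicity 2; rank(C − 3I) = 2, so geometric multiplicity = 1.
Geometric multiplicity < algebraic multiplicity, so C is not diagonalizable.

No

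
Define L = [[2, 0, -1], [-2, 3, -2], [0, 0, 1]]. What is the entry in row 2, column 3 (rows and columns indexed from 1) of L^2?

Characteristic polynomial: μ^3 - 6μ^2 + 11μ - 6 = (μ - 3)(μ - 2)(μ - 1), so the eigenvalues are 1, 2, 3.
μ=2: eigenvector (1, 2, 0).
μ=3: eigenvector (0, 1, 0).
μ=1: eigenvector (1, 2, 1).
P = [[1, 0, 1], [2, 1, 2], [0, 0, 1]], D = diag(2, 3, 1), P⁻¹ = [[1, 0, -1], [-2, 1, 0], [0, 0, 1]].
L² = P·diag(4, 9, 1)·P⁻¹ = [[4, 0, -3], [-10, 9, -6], [0, 0, 1]].
The requested entry is -6.

-6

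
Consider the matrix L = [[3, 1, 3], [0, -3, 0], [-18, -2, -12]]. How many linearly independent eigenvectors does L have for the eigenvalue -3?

L + 3I = [[6, 1, 3], [0, 0, 0], [-18, -2, -9]].
This matrix has rank 2, so its null space has dimension 3 − 2 = 1.

1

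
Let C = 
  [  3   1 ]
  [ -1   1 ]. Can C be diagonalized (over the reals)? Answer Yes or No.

No

Characteristic polynomial: p(t) = t^2 - 4t + 4 = (t - 2)^2.
t = 2 has algebraic multiplicity 2; rank(C − 2I) = 1, so geometric multiplicity = 1.
Geometric multiplicity < algebraic multiplicity, so C is not diagonalizable.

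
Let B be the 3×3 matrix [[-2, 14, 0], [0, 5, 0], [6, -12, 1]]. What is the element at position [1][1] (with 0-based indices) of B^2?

Characteristic polynomial: r^3 - 4r^2 - 7r + 10 = (r - 5)(r - 1)(r + 2), so the eigenvalues are -2, 1, 5.
r=5: eigenvector (2, 1, 0).
r=-2: eigenvector (1, 0, -2).
r=1: eigenvector (0, 0, 1).
P = [[2, 1, 0], [1, 0, 0], [0, -2, 1]], D = diag(5, -2, 1), P⁻¹ = [[0, 1, 0], [1, -2, 0], [2, -4, 1]].
B² = P·diag(25, 4, 1)·P⁻¹ = [[4, 42, 0], [0, 25, 0], [-6, 12, 1]].
The requested entry is 25.

25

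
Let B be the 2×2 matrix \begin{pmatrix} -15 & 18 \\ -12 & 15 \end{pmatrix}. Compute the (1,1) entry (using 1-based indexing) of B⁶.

Characteristic polynomial: μ^2 - 9 = (μ - 3)(μ + 3), so the eigenvalues are -3, 3.
μ=3: eigenvector (1, 1).
μ=-3: eigenvector (3, 2).
P = [[1, 3], [1, 2]], D = diag(3, -3), P⁻¹ = [[-2, 3], [1, -1]].
B⁶ = P·diag(729, 729)·P⁻¹ = [[729, 0], [0, 729]].
The requested entry is 729.

729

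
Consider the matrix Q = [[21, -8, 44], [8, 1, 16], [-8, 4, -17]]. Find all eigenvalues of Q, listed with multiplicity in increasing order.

Characteristic polynomial: p(r) = r^3 - 5r^2 - r + 5 = (r - 5)(r - 1)(r + 1).
Roots (with multiplicity): -1, 1, 5.

-1, 1, 5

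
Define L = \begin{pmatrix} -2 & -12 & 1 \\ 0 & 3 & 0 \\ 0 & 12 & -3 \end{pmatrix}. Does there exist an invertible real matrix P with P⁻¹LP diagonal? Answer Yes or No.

Yes

Characteristic polynomial: p(λ) = λ^3 + 2λ^2 - 9λ - 18 = (λ - 3)(λ + 2)(λ + 3).
All 3 eigenvalues are distinct, so L is diagonalizable.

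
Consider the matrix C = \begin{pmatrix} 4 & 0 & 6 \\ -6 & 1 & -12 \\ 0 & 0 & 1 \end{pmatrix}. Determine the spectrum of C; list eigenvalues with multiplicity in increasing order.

1, 1, 4

Characteristic polynomial: p(t) = t^3 - 6t^2 + 9t - 4 = (t - 4)(t - 1)^2.
Roots (with multiplicity): 1, 1, 4.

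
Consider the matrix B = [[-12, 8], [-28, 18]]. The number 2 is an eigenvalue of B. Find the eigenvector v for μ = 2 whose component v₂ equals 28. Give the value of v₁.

B − 2I = [[-14, 8], [-28, 16]].
Solving (B − 2I)v = 0 gives the eigenspace spanned by (16, 28).
With v₂ = 28, v = (16, 28), so v₁ = 16.

16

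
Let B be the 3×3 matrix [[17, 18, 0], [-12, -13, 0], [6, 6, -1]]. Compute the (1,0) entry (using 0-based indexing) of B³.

-252

Characteristic polynomial: μ^3 - 3μ^2 - 9μ - 5 = (μ - 5)(μ + 1)^2, so the eigenvalues are -1, -1, 5.
μ=5: eigenvector (3, -2, 1).
μ=-1: eigenvector (1, -1, 1).
μ=-1: eigenvector (2, -2, 1).
P = [[3, 1, 2], [-2, -1, -2], [1, 1, 1]], D = diag(5, -1, -1), P⁻¹ = [[1, 1, 0], [0, 1, 2], [-1, -2, -1]].
B³ = P·diag(125, -1, -1)·P⁻¹ = [[377, 378, 0], [-252, -253, 0], [126, 126, -1]].
The requested entry is -252.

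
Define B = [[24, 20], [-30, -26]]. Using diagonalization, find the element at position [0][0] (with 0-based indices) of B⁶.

Characteristic polynomial: s^2 + 2s - 24 = (s - 4)(s + 6), so the eigenvalues are -6, 4.
s=4: eigenvector (-1, 1).
s=-6: eigenvector (-2, 3).
P = [[-1, -2], [1, 3]], D = diag(4, -6), P⁻¹ = [[-3, -2], [1, 1]].
B⁶ = P·diag(4096, 46656)·P⁻¹ = [[-81024, -85120], [127680, 131776]].
The requested entry is -81024.

-81024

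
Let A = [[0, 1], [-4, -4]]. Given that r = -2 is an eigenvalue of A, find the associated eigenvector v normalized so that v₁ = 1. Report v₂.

-2

A + 2I = [[2, 1], [-4, -2]].
Solving (A + 2I)v = 0 gives the eigenspace spanned by (1, -2).
With v₁ = 1, v = (1, -2), so v₂ = -2.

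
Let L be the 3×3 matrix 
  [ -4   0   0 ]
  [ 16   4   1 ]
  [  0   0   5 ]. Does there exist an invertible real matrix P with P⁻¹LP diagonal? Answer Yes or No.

Characteristic polynomial: p(s) = s^3 - 5s^2 - 16s + 80 = (s - 5)(s - 4)(s + 4).
All 3 eigenvalues are distinct, so L is diagonalizable.

Yes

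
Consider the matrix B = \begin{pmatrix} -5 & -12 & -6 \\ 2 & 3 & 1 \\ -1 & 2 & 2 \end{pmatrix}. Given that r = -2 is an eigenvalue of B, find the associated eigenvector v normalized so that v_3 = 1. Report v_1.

B + 2I = [[-3, -12, -6], [2, 5, 1], [-1, 2, 4]].
Solving (B + 2I)v = 0 gives the eigenspace spanned by (2, -1, 1).
With v_3 = 1, v = (2, -1, 1), so v_1 = 2.

2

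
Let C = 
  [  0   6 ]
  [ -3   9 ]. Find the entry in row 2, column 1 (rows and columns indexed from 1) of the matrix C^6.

Characteristic polynomial: λ^2 - 9λ + 18 = (λ - 6)(λ - 3), so the eigenvalues are 3, 6.
λ=3: eigenvector (-2, -1).
λ=6: eigenvector (-1, -1).
P = [[-2, -1], [-1, -1]], D = diag(3, 6), P⁻¹ = [[-1, 1], [1, -2]].
C⁶ = P·diag(729, 46656)·P⁻¹ = [[-45198, 91854], [-45927, 92583]].
The requested entry is -45927.

-45927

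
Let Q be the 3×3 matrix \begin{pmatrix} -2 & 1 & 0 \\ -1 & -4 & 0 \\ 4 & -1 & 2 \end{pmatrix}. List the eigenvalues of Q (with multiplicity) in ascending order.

Characteristic polynomial: p(t) = t^3 + 4t^2 - 3t - 18 = (t - 2)(t + 3)^2.
Roots (with multiplicity): -3, -3, 2.

-3, -3, 2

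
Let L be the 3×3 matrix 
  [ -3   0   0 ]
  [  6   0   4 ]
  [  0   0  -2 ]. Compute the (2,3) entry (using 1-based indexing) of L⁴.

-32

Characteristic polynomial: μ^3 + 5μ^2 + 6μ = μ(μ + 2)(μ + 3), so the eigenvalues are -3, -2, 0.
μ=-3: eigenvector (1, -2, 0).
μ=0: eigenvector (0, 1, 0).
μ=-2: eigenvector (0, -2, 1).
P = [[1, 0, 0], [-2, 1, -2], [0, 0, 1]], D = diag(-3, 0, -2), P⁻¹ = [[1, 0, 0], [2, 1, 2], [0, 0, 1]].
L⁴ = P·diag(81, 0, 16)·P⁻¹ = [[81, 0, 0], [-162, 0, -32], [0, 0, 16]].
The requested entry is -32.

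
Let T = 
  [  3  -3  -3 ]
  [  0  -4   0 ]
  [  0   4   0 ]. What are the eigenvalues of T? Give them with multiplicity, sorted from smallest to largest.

-4, 0, 3

Characteristic polynomial: p(μ) = μ^3 + μ^2 - 12μ = μ(μ - 3)(μ + 4).
Roots (with multiplicity): -4, 0, 3.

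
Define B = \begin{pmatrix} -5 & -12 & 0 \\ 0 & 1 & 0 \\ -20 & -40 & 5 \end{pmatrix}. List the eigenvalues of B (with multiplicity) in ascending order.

-5, 1, 5

Characteristic polynomial: p(λ) = λ^3 - λ^2 - 25λ + 25 = (λ - 5)(λ - 1)(λ + 5).
Roots (with multiplicity): -5, 1, 5.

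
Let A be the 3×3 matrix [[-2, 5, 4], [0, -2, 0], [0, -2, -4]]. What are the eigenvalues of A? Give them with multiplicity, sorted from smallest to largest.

-4, -2, -2

Characteristic polynomial: p(s) = s^3 + 8s^2 + 20s + 16 = (s + 2)^2(s + 4).
Roots (with multiplicity): -4, -2, -2.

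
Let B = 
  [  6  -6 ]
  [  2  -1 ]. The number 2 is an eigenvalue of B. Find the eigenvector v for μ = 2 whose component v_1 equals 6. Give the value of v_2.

B − 2I = [[4, -6], [2, -3]].
Solving (B − 2I)v = 0 gives the eigenspace spanned by (6, 4).
With v_1 = 6, v = (6, 4), so v_2 = 4.

4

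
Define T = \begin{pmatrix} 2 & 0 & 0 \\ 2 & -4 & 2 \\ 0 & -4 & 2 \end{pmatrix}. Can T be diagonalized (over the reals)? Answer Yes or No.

Yes

Characteristic polynomial: p(r) = r^3 - 4r = r(r - 2)(r + 2).
All 3 eigenvalues are distinct, so T is diagonalizable.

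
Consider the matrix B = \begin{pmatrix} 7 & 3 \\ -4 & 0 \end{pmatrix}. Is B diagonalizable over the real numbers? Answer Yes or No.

Characteristic polynomial: p(μ) = μ^2 - 7μ + 12 = (μ - 4)(μ - 3).
All 2 eigenvalues are distinct, so B is diagonalizable.

Yes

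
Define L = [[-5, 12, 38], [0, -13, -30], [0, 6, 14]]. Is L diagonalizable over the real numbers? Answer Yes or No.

Yes

Characteristic polynomial: p(t) = t^3 + 4t^2 - 7t - 10 = (t - 2)(t + 1)(t + 5).
All 3 eigenvalues are distinct, so L is diagonalizable.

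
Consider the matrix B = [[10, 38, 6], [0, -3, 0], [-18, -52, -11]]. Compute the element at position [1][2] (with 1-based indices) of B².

Characteristic polynomial: μ^3 + 4μ^2 + μ - 6 = (μ - 1)(μ + 2)(μ + 3), so the eigenvalues are -3, -2, 1.
μ=1: eigenvector (2, 0, -3).
μ=-3: eigenvector (-2, 1, -2).
μ=-2: eigenvector (1, 0, -2).
P = [[2, -2, 1], [0, 1, 0], [-3, -2, -2]], D = diag(1, -3, -2), P⁻¹ = [[2, 6, 1], [0, 1, 0], [-3, -10, -2]].
B² = P·diag(1, 9, 4)·P⁻¹ = [[-8, -46, -6], [0, 9, 0], [18, 44, 13]].
The requested entry is -46.

-46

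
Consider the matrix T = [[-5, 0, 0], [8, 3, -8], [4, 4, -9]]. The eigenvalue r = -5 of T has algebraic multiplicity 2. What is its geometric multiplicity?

T + 5I = [[0, 0, 0], [8, 8, -8], [4, 4, -4]].
This matrix has rank 1, so its null space has dimension 3 − 1 = 2.

2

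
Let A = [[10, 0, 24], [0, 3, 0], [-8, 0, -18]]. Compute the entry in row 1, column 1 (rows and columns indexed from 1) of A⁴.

Characteristic polynomial: μ^3 + 5μ^2 - 12μ - 36 = (μ - 3)(μ + 2)(μ + 6), so the eigenvalues are -6, -2, 3.
μ=-6: eigenvector (-3, 0, 2).
μ=3: eigenvector (0, 1, 0).
μ=-2: eigenvector (-2, 0, 1).
P = [[-3, 0, -2], [0, 1, 0], [2, 0, 1]], D = diag(-6, 3, -2), P⁻¹ = [[1, 0, 2], [0, 1, 0], [-2, 0, -3]].
A⁴ = P·diag(1296, 81, 16)·P⁻¹ = [[-3824, 0, -7680], [0, 81, 0], [2560, 0, 5136]].
The requested entry is -3824.

-3824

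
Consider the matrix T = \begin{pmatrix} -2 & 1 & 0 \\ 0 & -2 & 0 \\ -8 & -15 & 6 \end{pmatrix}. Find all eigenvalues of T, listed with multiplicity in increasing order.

-2, -2, 6

Characteristic polynomial: p(μ) = μ^3 - 2μ^2 - 20μ - 24 = (μ - 6)(μ + 2)^2.
Roots (with multiplicity): -2, -2, 6.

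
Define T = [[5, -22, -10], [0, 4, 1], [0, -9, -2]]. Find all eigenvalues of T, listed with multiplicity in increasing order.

Characteristic polynomial: p(λ) = λ^3 - 7λ^2 + 11λ - 5 = (λ - 5)(λ - 1)^2.
Roots (with multiplicity): 1, 1, 5.

1, 1, 5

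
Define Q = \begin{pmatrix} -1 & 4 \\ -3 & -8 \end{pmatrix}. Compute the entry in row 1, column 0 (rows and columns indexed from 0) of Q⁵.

-6303

Characteristic polynomial: t^2 + 9t + 20 = (t + 4)(t + 5), so the eigenvalues are -5, -4.
t=-5: eigenvector (-1, 1).
t=-4: eigenvector (4, -3).
P = [[-1, 4], [1, -3]], D = diag(-5, -4), P⁻¹ = [[3, 4], [1, 1]].
Q⁵ = P·diag(-3125, -1024)·P⁻¹ = [[5279, 8404], [-6303, -9428]].
The requested entry is -6303.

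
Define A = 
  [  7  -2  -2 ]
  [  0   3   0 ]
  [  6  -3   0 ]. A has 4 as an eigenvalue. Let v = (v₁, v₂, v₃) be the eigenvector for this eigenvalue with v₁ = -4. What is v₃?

-6

A − 4I = [[3, -2, -2], [0, -1, 0], [6, -3, -4]].
Solving (A − 4I)v = 0 gives the eigenspace spanned by (-4, 0, -6).
With v₁ = -4, v = (-4, 0, -6), so v₃ = -6.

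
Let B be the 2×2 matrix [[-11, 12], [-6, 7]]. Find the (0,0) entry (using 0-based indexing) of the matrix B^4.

Characteristic polynomial: r^2 + 4r - 5 = (r - 1)(r + 5), so the eigenvalues are -5, 1.
r=1: eigenvector (1, 1).
r=-5: eigenvector (-2, -1).
P = [[1, -2], [1, -1]], D = diag(1, -5), P⁻¹ = [[-1, 2], [-1, 1]].
B⁴ = P·diag(1, 625)·P⁻¹ = [[1249, -1248], [624, -623]].
The requested entry is 1249.

1249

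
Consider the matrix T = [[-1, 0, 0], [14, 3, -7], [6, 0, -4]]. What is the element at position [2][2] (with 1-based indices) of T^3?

27

Characteristic polynomial: s^3 + 2s^2 - 11s - 12 = (s - 3)(s + 1)(s + 4), so the eigenvalues are -4, -1, 3.
s=-1: eigenvector (1, 0, 2).
s=3: eigenvector (0, 1, 0).
s=-4: eigenvector (0, 1, 1).
P = [[1, 0, 0], [0, 1, 1], [2, 0, 1]], D = diag(-1, 3, -4), P⁻¹ = [[1, 0, 0], [2, 1, -1], [-2, 0, 1]].
T³ = P·diag(-1, 27, -64)·P⁻¹ = [[-1, 0, 0], [182, 27, -91], [126, 0, -64]].
The requested entry is 27.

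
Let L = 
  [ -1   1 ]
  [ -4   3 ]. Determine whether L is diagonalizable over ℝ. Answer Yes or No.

No

Characteristic polynomial: p(λ) = λ^2 - 2λ + 1 = (λ - 1)^2.
λ = 1 has algebraic multiplicity 2; rank(L − 1I) = 1, so geometric multiplicity = 1.
Geometric multiplicity < algebraic multiplicity, so L is not diagonalizable.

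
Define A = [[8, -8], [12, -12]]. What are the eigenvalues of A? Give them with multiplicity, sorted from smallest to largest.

-4, 0

Characteristic polynomial: p(t) = t^2 + 4t = t(t + 4).
Roots (with multiplicity): -4, 0.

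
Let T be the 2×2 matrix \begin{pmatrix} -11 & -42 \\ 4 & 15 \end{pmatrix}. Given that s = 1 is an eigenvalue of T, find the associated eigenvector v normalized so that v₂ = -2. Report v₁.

T − 1I = [[-12, -42], [4, 14]].
Solving (T − 1I)v = 0 gives the eigenspace spanned by (7, -2).
With v₂ = -2, v = (7, -2), so v₁ = 7.

7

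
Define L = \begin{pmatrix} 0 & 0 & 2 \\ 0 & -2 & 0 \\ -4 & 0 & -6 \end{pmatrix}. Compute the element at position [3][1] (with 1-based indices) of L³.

Characteristic polynomial: r^3 + 8r^2 + 20r + 16 = (r + 2)^2(r + 4), so the eigenvalues are -4, -2, -2.
r=-4: eigenvector (-1, 0, 2).
r=-2: eigenvector (1, 1, -1).
r=-2: eigenvector (-1, 0, 1).
P = [[-1, 1, -1], [0, 1, 0], [2, -1, 1]], D = diag(-4, -2, -2), P⁻¹ = [[1, 0, 1], [0, 1, 0], [-2, 1, -1]].
L³ = P·diag(-64, -8, -8)·P⁻¹ = [[48, 0, 56], [0, -8, 0], [-112, 0, -120]].
The requested entry is -112.

-112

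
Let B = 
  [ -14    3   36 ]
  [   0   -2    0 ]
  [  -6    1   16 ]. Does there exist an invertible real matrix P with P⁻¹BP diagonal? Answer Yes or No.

Characteristic polynomial: p(t) = t^3 - 12t - 16 = (t - 4)(t + 2)^2.
t = -2 has algebraic multiplicity 2; rank(B + 2I) = 2, so geometric multiplicity = 1.
Geometric multiplicity < algebraic multiplicity, so B is not diagonalizable.

No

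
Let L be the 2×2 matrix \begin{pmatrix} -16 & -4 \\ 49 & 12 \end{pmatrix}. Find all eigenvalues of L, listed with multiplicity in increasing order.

Characteristic polynomial: p(s) = s^2 + 4s + 4 = (s + 2)^2.
Roots (with multiplicity): -2, -2.

-2, -2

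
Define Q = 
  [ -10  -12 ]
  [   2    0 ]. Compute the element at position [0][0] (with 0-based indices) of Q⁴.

3376

Characteristic polynomial: s^2 + 10s + 24 = (s + 4)(s + 6), so the eigenvalues are -6, -4.
s=-6: eigenvector (3, -1).
s=-4: eigenvector (-2, 1).
P = [[3, -2], [-1, 1]], D = diag(-6, -4), P⁻¹ = [[1, 2], [1, 3]].
Q⁴ = P·diag(1296, 256)·P⁻¹ = [[3376, 6240], [-1040, -1824]].
The requested entry is 3376.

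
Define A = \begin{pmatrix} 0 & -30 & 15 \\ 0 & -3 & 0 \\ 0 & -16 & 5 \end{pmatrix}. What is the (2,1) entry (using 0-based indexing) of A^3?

-304

Characteristic polynomial: μ^3 - 2μ^2 - 15μ = μ(μ - 5)(μ + 3), so the eigenvalues are -3, 0, 5.
μ=0: eigenvector (1, 0, 0).
μ=-3: eigenvector (0, 1, 2).
μ=5: eigenvector (3, 0, 1).
P = [[1, 0, 3], [0, 1, 0], [0, 2, 1]], D = diag(0, -3, 5), P⁻¹ = [[1, 6, -3], [0, 1, 0], [0, -2, 1]].
A³ = P·diag(0, -27, 125)·P⁻¹ = [[0, -750, 375], [0, -27, 0], [0, -304, 125]].
The requested entry is -304.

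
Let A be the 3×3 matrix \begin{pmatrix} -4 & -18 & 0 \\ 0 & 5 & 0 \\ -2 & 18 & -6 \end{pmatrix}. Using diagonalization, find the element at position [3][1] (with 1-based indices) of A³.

Characteristic polynomial: t^3 + 5t^2 - 26t - 120 = (t - 5)(t + 4)(t + 6), so the eigenvalues are -6, -4, 5.
t=-6: eigenvector (0, 0, 1).
t=5: eigenvector (-2, 1, 2).
t=-4: eigenvector (-1, 0, 1).
P = [[0, -2, -1], [0, 1, 0], [1, 2, 1]], D = diag(-6, 5, -4), P⁻¹ = [[1, 0, 1], [0, 1, 0], [-1, -2, 0]].
A³ = P·diag(-216, 125, -64)·P⁻¹ = [[-64, -378, 0], [0, 125, 0], [-152, 378, -216]].
The requested entry is -152.

-152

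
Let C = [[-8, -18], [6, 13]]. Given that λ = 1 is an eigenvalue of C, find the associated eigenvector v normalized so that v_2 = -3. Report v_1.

6

C − 1I = [[-9, -18], [6, 12]].
Solving (C − 1I)v = 0 gives the eigenspace spanned by (6, -3).
With v_2 = -3, v = (6, -3), so v_1 = 6.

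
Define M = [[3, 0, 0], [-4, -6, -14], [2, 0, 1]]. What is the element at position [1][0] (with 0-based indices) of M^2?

Characteristic polynomial: r^3 + 2r^2 - 21r + 18 = (r - 3)(r - 1)(r + 6), so the eigenvalues are -6, 1, 3.
r=-6: eigenvector (0, 1, 0).
r=3: eigenvector (1, -2, 1).
r=1: eigenvector (0, -2, 1).
P = [[0, 1, 0], [1, -2, -2], [0, 1, 1]], D = diag(-6, 3, 1), P⁻¹ = [[0, 1, 2], [1, 0, 0], [-1, 0, 1]].
M² = P·diag(36, 9, 1)·P⁻¹ = [[9, 0, 0], [-16, 36, 70], [8, 0, 1]].
The requested entry is -16.

-16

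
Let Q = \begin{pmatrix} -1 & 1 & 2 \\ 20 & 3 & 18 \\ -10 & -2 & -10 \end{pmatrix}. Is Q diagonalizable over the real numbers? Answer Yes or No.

No

Characteristic polynomial: p(r) = r^3 + 8r^2 + 13r + 6 = (r + 1)^2(r + 6).
r = -1 has algebraic multiplicity 2; rank(Q + 1I) = 2, so geometric multiplicity = 1.
Geometric multiplicity < algebraic multiplicity, so Q is not diagonalizable.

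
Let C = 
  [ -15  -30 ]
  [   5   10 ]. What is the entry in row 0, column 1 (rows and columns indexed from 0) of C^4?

3750

Characteristic polynomial: t^2 + 5t = t(t + 5), so the eigenvalues are -5, 0.
t=0: eigenvector (-2, 1).
t=-5: eigenvector (-3, 1).
P = [[-2, -3], [1, 1]], D = diag(0, -5), P⁻¹ = [[1, 3], [-1, -2]].
C⁴ = P·diag(0, 625)·P⁻¹ = [[1875, 3750], [-625, -1250]].
The requested entry is 3750.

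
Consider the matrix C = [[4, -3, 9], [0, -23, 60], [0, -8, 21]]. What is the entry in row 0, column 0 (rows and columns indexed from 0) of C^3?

Characteristic polynomial: t^3 - 2t^2 - 11t + 12 = (t - 4)(t - 1)(t + 3), so the eigenvalues are -3, 1, 4.
t=4: eigenvector (1, 0, 0).
t=1: eigenvector (1, -5, -2).
t=-3: eigenvector (0, 3, 1).
P = [[1, 1, 0], [0, -5, 3], [0, -2, 1]], D = diag(4, 1, -3), P⁻¹ = [[1, -1, 3], [0, 1, -3], [0, 2, -5]].
C³ = P·diag(64, 1, -27)·P⁻¹ = [[64, -63, 189], [0, -167, 420], [0, -56, 141]].
The requested entry is 64.

64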